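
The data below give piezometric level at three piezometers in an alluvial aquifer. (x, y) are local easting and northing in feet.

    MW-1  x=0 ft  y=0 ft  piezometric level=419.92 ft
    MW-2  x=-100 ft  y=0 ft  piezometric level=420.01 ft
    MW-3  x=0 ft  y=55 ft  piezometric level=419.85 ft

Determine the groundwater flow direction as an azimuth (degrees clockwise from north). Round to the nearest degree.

035°

∂h/∂x = (420.01 − 419.92) / (-100 − 0) = -0.0009000
∂h/∂y = (419.85 − 419.92) / (55 − 0) = -0.001273
Flow direction (−∇h) has components (+0.0009000 E, +0.001273 N).
Azimuth = atan2(E, N) = atan2(+0.0009000, +0.001273) = 35.3° ≈ 035°.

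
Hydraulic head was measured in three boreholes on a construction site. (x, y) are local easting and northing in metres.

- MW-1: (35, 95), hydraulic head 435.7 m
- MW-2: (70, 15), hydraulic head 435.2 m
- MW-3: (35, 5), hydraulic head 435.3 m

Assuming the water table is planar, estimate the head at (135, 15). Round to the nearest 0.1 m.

434.9 m

Taking MW-1 as reference: MW-2−MW-1 = (35, -80, -0.5); MW-3−MW-1 = (0, -90, -0.4).
Determinant of the coordinate differences = 35·(-90) − 0·(-80) = -3150.
∂h/∂x = [(-0.5)·(-90) − (-0.4)·(-80)] / -3150 = -0.004127
∂h/∂y = [35·(-0.4) − 0·(-0.5)] / -3150 = +0.004444
h(135, 15) = 435.7 + (-0.004127)·(100) + (+0.004444)·(-80) = 435.7 -0.413 -0.356 = 434.932 m.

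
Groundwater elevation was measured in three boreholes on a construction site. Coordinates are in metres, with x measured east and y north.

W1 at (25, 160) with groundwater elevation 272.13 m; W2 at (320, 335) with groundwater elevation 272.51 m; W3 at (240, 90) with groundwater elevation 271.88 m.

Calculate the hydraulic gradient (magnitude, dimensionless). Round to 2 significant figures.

Three-point gradient (reference W1): Δ to W2 = (295, 175, +0.38), Δ to W3 = (215, -70, -0.25).
∂h/∂x = -0.0002943, ∂h/∂y = +0.002668 (det = -58275).
|∇h| = √(-0.0002943² + 0.002668²) = 0.002684

0.0027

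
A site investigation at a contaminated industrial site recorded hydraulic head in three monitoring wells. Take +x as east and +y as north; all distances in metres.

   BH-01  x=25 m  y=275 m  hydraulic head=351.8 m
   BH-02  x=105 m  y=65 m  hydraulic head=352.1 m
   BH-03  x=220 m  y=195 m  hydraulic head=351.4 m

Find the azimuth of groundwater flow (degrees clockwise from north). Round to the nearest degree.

Differences from BH-01: to BH-02 (Δx, Δy, Δh) = (80, -210, +0.3); to BH-03 = (195, -80, -0.4).
Determinant of the coordinate differences = 80·(-80) − 195·(-210) = 34550.
∂h/∂x = [(+0.3)·(-80) − (-0.4)·(-210)] / 34550 = -0.003126
∂h/∂y = [80·(-0.4) − 195·(+0.3)] / 34550 = -0.002619
Flow direction (−∇h) has components (+0.003126 E, +0.002619 N).
Azimuth = atan2(E, N) = atan2(+0.003126, +0.002619) = 50.0° ≈ 050°.

050°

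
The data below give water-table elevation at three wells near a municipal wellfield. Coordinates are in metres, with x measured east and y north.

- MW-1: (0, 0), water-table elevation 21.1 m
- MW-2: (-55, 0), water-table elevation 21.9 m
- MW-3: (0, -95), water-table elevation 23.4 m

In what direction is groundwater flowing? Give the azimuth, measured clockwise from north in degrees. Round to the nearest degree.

∂h/∂x = (21.9 − 21.1) / (-55 − 0) = -0.01455
∂h/∂y = (23.4 − 21.1) / (-95 − 0) = -0.02421
Flow direction (−∇h) has components (+0.01455 E, +0.02421 N).
Azimuth = atan2(E, N) = atan2(+0.01455, +0.02421) = 31.0° ≈ 031°.

031°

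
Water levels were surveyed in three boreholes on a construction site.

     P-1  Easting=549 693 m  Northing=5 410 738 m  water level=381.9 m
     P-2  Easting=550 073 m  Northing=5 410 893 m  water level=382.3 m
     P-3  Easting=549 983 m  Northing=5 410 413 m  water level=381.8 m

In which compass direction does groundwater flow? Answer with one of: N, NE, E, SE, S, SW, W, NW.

With h = a·x + b·y + c and P-1 as origin, the differences give:
  380·a + 155·b = +0.4
  290·a + (-325)·b = -0.1
Eliminate b (×(-325) and ×155, subtract): -168450·a = -114.50 → a = ∂h/∂x = +0.0006797
Back-substitute: b = ∂h/∂y = +0.0009142.
Flow = −∇h = (-0.0006797 east, -0.0009142 north), which points southwest.

SW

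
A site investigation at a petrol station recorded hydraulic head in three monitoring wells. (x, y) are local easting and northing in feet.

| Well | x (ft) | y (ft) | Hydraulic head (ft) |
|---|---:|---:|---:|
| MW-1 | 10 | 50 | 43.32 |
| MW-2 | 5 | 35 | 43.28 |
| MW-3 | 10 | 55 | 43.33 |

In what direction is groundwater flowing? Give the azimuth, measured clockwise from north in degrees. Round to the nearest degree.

225°

Differences from MW-1: to MW-2 (Δx, Δy, Δh) = (-5, -15, -0.04); to MW-3 = (0, 5, +0.01).
Solve a·Δx + b·Δy = Δh: det = (-5)·5 − 0·(-15) = -25.
∂h/∂x = [(-0.04)·5 − (+0.01)·(-15)] / -25 = +0.002000
∂h/∂y = [(-5)·(+0.01) − 0·(-0.04)] / -25 = +0.002000
Flow direction (−∇h) has components (-0.002000 E, -0.002000 N).
Azimuth = atan2(E, N) = atan2(-0.002000, -0.002000) = 225.0° ≈ 225°.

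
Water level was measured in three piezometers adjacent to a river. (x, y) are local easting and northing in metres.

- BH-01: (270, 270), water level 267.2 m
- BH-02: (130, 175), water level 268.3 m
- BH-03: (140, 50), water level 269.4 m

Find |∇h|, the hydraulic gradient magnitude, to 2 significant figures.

With h = a·x + b·y + c and BH-01 as origin, the differences give:
  (-140)·a + (-95)·b = +1.1
  (-130)·a + (-220)·b = +2.2
Eliminate b (×(-220) and ×(-95), subtract): 18450·a = -33.00 → a = ∂h/∂x = -0.001789
Back-substitute: b = ∂h/∂y = -0.008943.
|∇h| = √(-0.001789² + -0.008943²) = 0.00912

0.0091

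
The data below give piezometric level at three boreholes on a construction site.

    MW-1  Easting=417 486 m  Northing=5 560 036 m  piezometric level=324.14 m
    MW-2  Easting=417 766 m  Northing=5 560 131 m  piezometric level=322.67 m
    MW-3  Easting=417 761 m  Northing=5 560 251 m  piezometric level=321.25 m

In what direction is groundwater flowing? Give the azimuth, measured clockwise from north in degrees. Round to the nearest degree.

Three-point gradient (reference MW-1): Δ to MW-2 = (280, 95, -1.47), Δ to MW-3 = (275, 215, -2.89).
∂h/∂x = -0.001218, ∂h/∂y = -0.01188 (det = 34075).
Flow direction (−∇h) has components (+0.001218 E, +0.01188 N).
Azimuth = atan2(E, N) = atan2(+0.001218, +0.01188) = 5.9° ≈ 006°.

006°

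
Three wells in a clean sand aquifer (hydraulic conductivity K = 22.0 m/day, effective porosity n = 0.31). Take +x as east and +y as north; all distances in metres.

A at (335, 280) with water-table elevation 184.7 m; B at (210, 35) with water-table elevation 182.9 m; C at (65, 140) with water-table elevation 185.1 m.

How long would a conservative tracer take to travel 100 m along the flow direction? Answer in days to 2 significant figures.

With h = a·x + b·y + c and A as origin, the differences give:
  (-125)·a + (-245)·b = -1.8
  (-270)·a + (-140)·b = +0.4
Eliminate b (×(-140) and ×(-245), subtract): -48650·a = 350.00 → a = ∂h/∂x = -0.007194
Back-substitute: b = ∂h/∂y = +0.01102.
|∇h| = √(-0.007194² + 0.01102²) = 0.01316
Seepage velocity v = K·i/n = 22.0 × 0.01316 / 0.31 = 0.9339 m/day.
t = 100 / 0.9339 = 107.1 days.

110 days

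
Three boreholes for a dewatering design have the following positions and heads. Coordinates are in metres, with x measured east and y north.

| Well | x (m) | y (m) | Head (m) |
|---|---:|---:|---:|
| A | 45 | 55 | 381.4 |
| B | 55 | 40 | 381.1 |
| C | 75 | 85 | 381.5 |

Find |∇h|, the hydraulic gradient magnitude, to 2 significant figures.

0.017

Three-point gradient (reference A): Δ to B = (10, -15, -0.3), Δ to C = (30, 30, +0.1).
∂h/∂x = -0.010000, ∂h/∂y = +0.01333 (det = 750).
|∇h| = √(-0.010000² + 0.01333²) = 0.01666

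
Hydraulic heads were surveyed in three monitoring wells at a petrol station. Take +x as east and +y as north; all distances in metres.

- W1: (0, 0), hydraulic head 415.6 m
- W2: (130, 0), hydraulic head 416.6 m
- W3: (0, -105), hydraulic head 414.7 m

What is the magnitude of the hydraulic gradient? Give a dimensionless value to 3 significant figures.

∂h/∂x = (416.6 − 415.6) / (130 − 0) = +0.007692
∂h/∂y = (414.7 − 415.6) / (-105 − 0) = +0.008571
|∇h| = √(0.007692² + 0.008571²) = 0.01152

0.0115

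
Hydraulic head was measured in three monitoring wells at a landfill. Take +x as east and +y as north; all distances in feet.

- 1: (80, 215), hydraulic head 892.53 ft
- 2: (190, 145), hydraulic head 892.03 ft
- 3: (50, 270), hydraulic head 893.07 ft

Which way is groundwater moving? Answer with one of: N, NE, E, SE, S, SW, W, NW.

S

Differences from 1: to 2 (Δx, Δy, Δh) = (110, -70, -0.50); to 3 = (-30, 55, +0.54).
Determinant of the coordinate differences = 110·55 − (-30)·(-70) = 3950.
∂h/∂x = [(-0.50)·55 − (+0.54)·(-70)] / 3950 = +0.002608
∂h/∂y = [110·(+0.54) − (-30)·(-0.50)] / 3950 = +0.01124
Flow = −∇h = (-0.002608 east, -0.01124 north), which points south.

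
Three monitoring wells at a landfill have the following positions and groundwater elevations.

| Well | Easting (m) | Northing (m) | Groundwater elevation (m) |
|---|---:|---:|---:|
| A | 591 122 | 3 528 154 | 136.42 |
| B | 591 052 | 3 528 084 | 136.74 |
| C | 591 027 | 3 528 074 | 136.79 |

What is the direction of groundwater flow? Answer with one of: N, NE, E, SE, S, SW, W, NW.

N

With h = a·x + b·y + c and A as origin, the differences give:
  (-70)·a + (-70)·b = +0.32
  (-95)·a + (-80)·b = +0.37
Eliminate b (×(-80) and ×(-70), subtract): -1050·a = 0.300 → a = ∂h/∂x = -0.0002857
Back-substitute: b = ∂h/∂y = -0.004286.
Flow = −∇h = (+0.0002857 east, +0.004286 north), which points north.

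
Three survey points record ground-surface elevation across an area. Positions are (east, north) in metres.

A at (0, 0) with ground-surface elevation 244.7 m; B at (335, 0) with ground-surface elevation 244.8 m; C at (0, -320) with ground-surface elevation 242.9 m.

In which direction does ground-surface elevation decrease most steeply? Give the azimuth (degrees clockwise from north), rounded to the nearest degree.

183°

∂z/∂x = (244.8 − 244.7) / (335 − 0) = +0.0002985
∂z/∂y = (242.9 − 244.7) / (-320 − 0) = +0.005625
Steepest decrease is along −∇f: components (-0.0002985 E, -0.005625 N).
Azimuth = atan2(-0.0002985, -0.005625) = 183.0° ≈ 183°.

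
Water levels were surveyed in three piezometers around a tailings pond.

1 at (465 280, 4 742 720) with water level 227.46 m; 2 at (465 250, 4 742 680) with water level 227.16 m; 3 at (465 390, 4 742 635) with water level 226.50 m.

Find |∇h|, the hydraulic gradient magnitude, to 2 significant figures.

With h = a·x + b·y + c and 1 as origin, the differences give:
  (-30)·a + (-40)·b = -0.30
  110·a + (-85)·b = -0.96
Eliminate b (×(-85) and ×(-40), subtract): 6950·a = -12.900 → a = ∂h/∂x = -0.001856
Back-substitute: b = ∂h/∂y = +0.008892.
|∇h| = √(-0.001856² + 0.008892²) = 0.009084

0.0091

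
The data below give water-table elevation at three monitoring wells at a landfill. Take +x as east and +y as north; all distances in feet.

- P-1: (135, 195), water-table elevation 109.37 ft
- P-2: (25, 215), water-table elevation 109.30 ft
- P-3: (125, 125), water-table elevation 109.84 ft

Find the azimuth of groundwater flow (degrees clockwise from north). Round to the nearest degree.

005°

Taking P-1 as reference: P-2−P-1 = (-110, 20, -0.07); P-3−P-1 = (-10, -70, +0.47).
Determinant of the coordinate differences = (-110)·(-70) − (-10)·20 = 7900.
∂h/∂x = [(-0.07)·(-70) − (+0.47)·20] / 7900 = -0.0005696
∂h/∂y = [(-110)·(+0.47) − (-10)·(-0.07)] / 7900 = -0.006633
Flow direction (−∇h) has components (+0.0005696 E, +0.006633 N).
Azimuth = atan2(E, N) = atan2(+0.0005696, +0.006633) = 4.9° ≈ 005°.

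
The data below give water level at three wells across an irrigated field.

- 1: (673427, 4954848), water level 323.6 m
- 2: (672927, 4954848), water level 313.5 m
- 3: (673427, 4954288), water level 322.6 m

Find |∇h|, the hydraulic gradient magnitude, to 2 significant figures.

∂h/∂x = (313.5 − 323.6) / (672927 − 673427) = +0.02020
∂h/∂y = (322.6 − 323.6) / (4954288 − 4954848) = +0.001786
|∇h| = √(0.02020² + 0.001786²) = 0.02028

0.020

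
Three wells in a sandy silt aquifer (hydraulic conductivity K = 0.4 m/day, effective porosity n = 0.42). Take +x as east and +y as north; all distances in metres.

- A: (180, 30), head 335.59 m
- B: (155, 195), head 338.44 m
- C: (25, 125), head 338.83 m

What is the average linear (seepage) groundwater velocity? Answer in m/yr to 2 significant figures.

With h = a·x + b·y + c and A as origin, the differences give:
  (-25)·a + 165·b = +2.85
  (-155)·a + 95·b = +3.24
Eliminate b (×95 and ×165, subtract): 23200·a = -263.850 → a = ∂h/∂x = -0.01137
Back-substitute: b = ∂h/∂y = +0.01555.
|∇h| = √(-0.01137² + 0.01555²) = 0.01926
Seepage velocity v = K·i/n = 0.4 × 0.01926 / 0.42 = 0.01834 m/day = 6.699 m/yr.

6.7 m/yr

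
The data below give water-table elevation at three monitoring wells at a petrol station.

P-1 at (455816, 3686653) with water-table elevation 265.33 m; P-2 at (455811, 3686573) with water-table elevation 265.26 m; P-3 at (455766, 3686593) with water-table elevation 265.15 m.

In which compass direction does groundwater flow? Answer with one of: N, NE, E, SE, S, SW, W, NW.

W

Differences from P-1: to P-2 (Δx, Δy, Δh) = (-5, -80, -0.07); to P-3 = (-50, -60, -0.18).
Solve a·Δx + b·Δy = Δh: det = (-5)·(-60) − (-50)·(-80) = -3700.
∂h/∂x = [(-0.07)·(-60) − (-0.18)·(-80)] / -3700 = +0.002757
∂h/∂y = [(-5)·(-0.18) − (-50)·(-0.07)] / -3700 = +0.0007027
Flow = −∇h = (-0.002757 east, -0.0007027 north), which points west.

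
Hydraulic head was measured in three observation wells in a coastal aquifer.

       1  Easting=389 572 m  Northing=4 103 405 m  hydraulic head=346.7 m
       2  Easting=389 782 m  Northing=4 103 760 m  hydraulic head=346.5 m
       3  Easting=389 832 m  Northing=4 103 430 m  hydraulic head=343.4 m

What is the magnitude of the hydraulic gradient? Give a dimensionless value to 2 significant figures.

With h = a·x + b·y + c and 1 as origin, the differences give:
  210·a + 355·b = -0.2
  260·a + 25·b = -3.3
Eliminate b (×25 and ×355, subtract): -87050·a = 1166.50 → a = ∂h/∂x = -0.01340
Back-substitute: b = ∂h/∂y = +0.007364.
|∇h| = √(-0.01340² + 0.007364²) = 0.01529

0.015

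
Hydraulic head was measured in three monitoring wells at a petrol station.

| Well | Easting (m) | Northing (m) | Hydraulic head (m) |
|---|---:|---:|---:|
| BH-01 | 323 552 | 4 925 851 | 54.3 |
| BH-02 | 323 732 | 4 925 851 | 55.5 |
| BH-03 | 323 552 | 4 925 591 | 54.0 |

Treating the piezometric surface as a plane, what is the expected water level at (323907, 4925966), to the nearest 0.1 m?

56.8 m

∂h/∂x = (55.5 − 54.3) / (323732 − 323552) = +0.006667
∂h/∂y = (54.0 − 54.3) / (4925591 − 4925851) = +0.001154
h(323907, 4925966) = 54.3 + (+0.006667)·(355) + (+0.001154)·(115) = 54.3 +2.367 +0.133 = 56.799 m.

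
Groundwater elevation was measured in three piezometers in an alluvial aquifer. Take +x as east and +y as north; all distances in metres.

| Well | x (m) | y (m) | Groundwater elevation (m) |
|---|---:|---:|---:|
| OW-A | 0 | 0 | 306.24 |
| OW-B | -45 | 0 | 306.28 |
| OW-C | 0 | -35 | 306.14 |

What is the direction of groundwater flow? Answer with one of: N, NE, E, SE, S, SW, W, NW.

S

∂h/∂x = (306.28 − 306.24) / (-45 − 0) = -0.0008889
∂h/∂y = (306.14 − 306.24) / (-35 − 0) = +0.002857
Flow = −∇h = (+0.0008889 east, -0.002857 north), which points south.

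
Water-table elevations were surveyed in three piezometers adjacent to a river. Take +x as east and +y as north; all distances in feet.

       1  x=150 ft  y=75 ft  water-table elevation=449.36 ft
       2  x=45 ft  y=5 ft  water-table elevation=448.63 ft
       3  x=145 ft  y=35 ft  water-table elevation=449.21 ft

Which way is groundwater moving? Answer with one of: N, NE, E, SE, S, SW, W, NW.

SW

Taking 1 as reference: 2−1 = (-105, -70, -0.73); 3−1 = (-5, -40, -0.15).
Determinant of the coordinate differences = (-105)·(-40) − (-5)·(-70) = 3850.
∂h/∂x = [(-0.73)·(-40) − (-0.15)·(-70)] / 3850 = +0.004857
∂h/∂y = [(-105)·(-0.15) − (-5)·(-0.73)] / 3850 = +0.003143
Flow = −∇h = (-0.004857 east, -0.003143 north), which points southwest.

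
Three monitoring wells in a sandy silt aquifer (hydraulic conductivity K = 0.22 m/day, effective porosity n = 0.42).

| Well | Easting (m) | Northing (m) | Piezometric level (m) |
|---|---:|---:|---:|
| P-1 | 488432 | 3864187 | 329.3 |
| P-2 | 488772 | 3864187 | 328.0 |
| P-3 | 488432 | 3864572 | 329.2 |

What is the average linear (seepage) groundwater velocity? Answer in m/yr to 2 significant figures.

∂h/∂x = (328.0 − 329.3) / (488772 − 488432) = -0.003824
∂h/∂y = (329.2 − 329.3) / (3864572 − 3864187) = -0.0002597
|∇h| = √(-0.003824² + -0.0002597²) = 0.003833
Seepage velocity v = K·i/n = 0.22 × 0.003833 / 0.42 = 0.002008 m/day = 0.7334 m/yr.

0.73 m/yr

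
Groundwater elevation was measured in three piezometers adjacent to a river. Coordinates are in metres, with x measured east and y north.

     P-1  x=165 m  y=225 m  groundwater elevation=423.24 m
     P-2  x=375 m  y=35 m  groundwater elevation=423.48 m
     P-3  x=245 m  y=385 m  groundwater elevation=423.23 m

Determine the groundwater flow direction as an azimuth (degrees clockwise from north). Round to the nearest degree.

Differences from P-1: to P-2 (Δx, Δy, Δh) = (210, -190, +0.24); to P-3 = (80, 160, -0.01).
Solve a·Δx + b·Δy = Δh: det = 210·160 − 80·(-190) = 48800.
∂h/∂x = [(+0.24)·160 − (-0.01)·(-190)] / 48800 = +0.0007480
∂h/∂y = [210·(-0.01) − 80·(+0.24)] / 48800 = -0.0004365
Flow direction (−∇h) has components (-0.0007480 E, +0.0004365 N).
Azimuth = atan2(E, N) = atan2(-0.0007480, +0.0004365) = 300.3° ≈ 300°.

300°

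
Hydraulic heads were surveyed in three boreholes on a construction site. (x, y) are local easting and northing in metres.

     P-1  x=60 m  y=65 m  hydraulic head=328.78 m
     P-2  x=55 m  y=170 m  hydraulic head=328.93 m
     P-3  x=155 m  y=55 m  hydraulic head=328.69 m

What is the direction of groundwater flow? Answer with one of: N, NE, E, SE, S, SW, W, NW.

Differences from P-1: to P-2 (Δx, Δy, Δh) = (-5, 105, +0.15); to P-3 = (95, -10, -0.09).
Determinant of the coordinate differences = (-5)·(-10) − 95·105 = -9925.
∂h/∂x = [(+0.15)·(-10) − (-0.09)·105] / -9925 = -0.0008010
∂h/∂y = [(-5)·(-0.09) − 95·(+0.15)] / -9925 = +0.001390
Flow = −∇h = (+0.0008010 east, -0.001390 north), which points southeast.

SE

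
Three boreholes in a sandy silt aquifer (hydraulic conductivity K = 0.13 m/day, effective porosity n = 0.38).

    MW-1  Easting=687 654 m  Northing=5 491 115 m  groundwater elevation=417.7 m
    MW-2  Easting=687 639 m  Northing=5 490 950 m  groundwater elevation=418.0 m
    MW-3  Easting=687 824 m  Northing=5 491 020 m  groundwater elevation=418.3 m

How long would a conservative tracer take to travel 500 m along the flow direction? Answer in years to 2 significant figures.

1300 years

Three-point gradient (reference MW-1): Δ to MW-2 = (-15, -165, +0.3), Δ to MW-3 = (170, -95, +0.6).
∂h/∂x = +0.002392, ∂h/∂y = -0.002036 (det = 29475).
|∇h| = √(0.002392² + -0.002036²) = 0.003141
Seepage velocity v = K·i/n = 0.13 × 0.003141 / 0.38 = 0.001075 m/day.
t = 500 / 0.001075 = 4.651e+05 days = 1.27e+03 years.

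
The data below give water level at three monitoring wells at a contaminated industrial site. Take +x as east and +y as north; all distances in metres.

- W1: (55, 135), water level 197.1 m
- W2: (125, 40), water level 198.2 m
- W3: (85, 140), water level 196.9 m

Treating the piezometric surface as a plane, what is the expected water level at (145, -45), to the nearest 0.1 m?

With h = a·x + b·y + c and W1 as origin, the differences give:
  70·a + (-95)·b = +1.1
  30·a + 5·b = -0.2
Eliminate b (×5 and ×(-95), subtract): 3200·a = -13.50 → a = ∂h/∂x = -0.004219
Back-substitute: b = ∂h/∂y = -0.01469.
h(145, -45) = 197.1 + (-0.004219)·(90) + (-0.01469)·(-180) = 197.1 -0.380 +2.644 = 199.364 m.

199.4 m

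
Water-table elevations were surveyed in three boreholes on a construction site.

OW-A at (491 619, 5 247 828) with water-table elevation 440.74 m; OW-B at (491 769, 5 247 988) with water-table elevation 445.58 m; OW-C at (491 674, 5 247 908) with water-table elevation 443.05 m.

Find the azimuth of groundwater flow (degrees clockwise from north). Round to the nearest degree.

With h = a·x + b·y + c and OW-A as origin, the differences give:
  150·a + 160·b = +4.84
  55·a + 80·b = +2.31
Eliminate b (×80 and ×160, subtract): 3200·a = 17.600 → a = ∂h/∂x = +0.005500
Back-substitute: b = ∂h/∂y = +0.02509.
Flow direction (−∇h) has components (-0.005500 E, -0.02509 N).
Azimuth = atan2(E, N) = atan2(-0.005500, -0.02509) = 192.4° ≈ 192°.

192°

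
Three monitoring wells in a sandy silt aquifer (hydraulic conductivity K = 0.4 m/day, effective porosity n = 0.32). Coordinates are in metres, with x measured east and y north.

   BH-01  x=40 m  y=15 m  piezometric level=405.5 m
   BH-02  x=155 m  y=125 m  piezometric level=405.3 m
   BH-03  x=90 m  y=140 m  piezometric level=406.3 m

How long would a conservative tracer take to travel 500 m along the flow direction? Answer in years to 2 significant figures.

64 years

Taking BH-01 as reference: BH-02−BH-01 = (115, 110, -0.2); BH-03−BH-01 = (50, 125, +0.8).
Determinant of the coordinate differences = 115·125 − 50·110 = 8875.
∂h/∂x = [(-0.2)·125 − (+0.8)·110] / 8875 = -0.01273
∂h/∂y = [115·(+0.8) − 50·(-0.2)] / 8875 = +0.01149
|∇h| = √(-0.01273² + 0.01149²) = 0.01715
Seepage velocity v = K·i/n = 0.4 × 0.01715 / 0.32 = 0.02144 m/day.
t = 500 / 0.02144 = 2.332e+04 days = 63.8 years.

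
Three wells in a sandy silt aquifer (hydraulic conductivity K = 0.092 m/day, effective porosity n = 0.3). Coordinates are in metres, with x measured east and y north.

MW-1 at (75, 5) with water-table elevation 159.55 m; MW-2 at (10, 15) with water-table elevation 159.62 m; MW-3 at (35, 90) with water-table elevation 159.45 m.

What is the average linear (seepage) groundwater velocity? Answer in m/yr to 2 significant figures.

0.25 m/yr

Three-point gradient (reference MW-1): Δ to MW-2 = (-65, 10, +0.07), Δ to MW-3 = (-40, 85, -0.10).
∂h/∂x = -0.001356, ∂h/∂y = -0.001815 (det = -5125).
|∇h| = √(-0.001356² + -0.001815²) = 0.002266
Seepage velocity v = K·i/n = 0.092 × 0.002266 / 0.3 = 0.0006949 m/day = 0.2538 m/yr.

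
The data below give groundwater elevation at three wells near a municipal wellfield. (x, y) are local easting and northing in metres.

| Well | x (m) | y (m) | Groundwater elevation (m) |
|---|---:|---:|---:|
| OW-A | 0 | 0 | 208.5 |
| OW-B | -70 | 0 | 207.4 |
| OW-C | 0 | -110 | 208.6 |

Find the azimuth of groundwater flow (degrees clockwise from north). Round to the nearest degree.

273°

∂h/∂x = (207.4 − 208.5) / (-70 − 0) = +0.01571
∂h/∂y = (208.6 − 208.5) / (-110 − 0) = -0.0009091
Flow direction (−∇h) has components (-0.01571 E, +0.0009091 N).
Azimuth = atan2(E, N) = atan2(-0.01571, +0.0009091) = 273.3° ≈ 273°.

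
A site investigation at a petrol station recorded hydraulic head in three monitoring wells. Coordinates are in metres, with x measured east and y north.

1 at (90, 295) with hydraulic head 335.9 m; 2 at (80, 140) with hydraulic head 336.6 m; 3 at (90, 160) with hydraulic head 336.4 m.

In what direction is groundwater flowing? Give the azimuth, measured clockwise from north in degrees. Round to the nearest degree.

074°

With h = a·x + b·y + c and 1 as origin, the differences give:
  (-10)·a + (-155)·b = +0.7
  0·a + (-135)·b = +0.5
Eliminate b (×(-135) and ×(-155), subtract): 1350·a = -17.00 → a = ∂h/∂x = -0.01259
Back-substitute: b = ∂h/∂y = -0.003704.
Flow direction (−∇h) has components (+0.01259 E, +0.003704 N).
Azimuth = atan2(E, N) = atan2(+0.01259, +0.003704) = 73.6° ≈ 074°.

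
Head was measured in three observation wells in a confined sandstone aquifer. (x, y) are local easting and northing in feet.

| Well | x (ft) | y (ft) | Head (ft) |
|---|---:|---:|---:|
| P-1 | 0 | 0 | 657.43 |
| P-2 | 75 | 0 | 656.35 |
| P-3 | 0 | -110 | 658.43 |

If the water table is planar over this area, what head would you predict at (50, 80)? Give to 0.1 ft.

∂h/∂x = (656.35 − 657.43) / (75 − 0) = -0.01440
∂h/∂y = (658.43 − 657.43) / (-110 − 0) = -0.009091
h(50, 80) = 657.43 + (-0.01440)·(50) + (-0.009091)·(80) = 657.43 -0.720 -0.727 = 655.983 ft.

656.0 ft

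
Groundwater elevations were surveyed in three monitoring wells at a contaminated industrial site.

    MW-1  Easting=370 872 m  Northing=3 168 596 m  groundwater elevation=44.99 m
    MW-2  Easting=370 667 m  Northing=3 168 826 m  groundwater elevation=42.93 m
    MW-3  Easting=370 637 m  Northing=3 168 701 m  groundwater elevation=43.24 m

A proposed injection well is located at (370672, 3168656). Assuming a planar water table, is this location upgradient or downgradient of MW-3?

Taking MW-1 as reference: MW-2−MW-1 = (-205, 230, -2.06); MW-3−MW-1 = (-235, 105, -1.75).
Determinant of the coordinate differences = (-205)·105 − (-235)·230 = 32525.
∂h/∂x = [(-2.06)·105 − (-1.75)·230] / 32525 = +0.005725
∂h/∂y = [(-205)·(-1.75) − (-235)·(-2.06)] / 32525 = -0.003854
Head at (370672, 3168656) = 44.99 + (+0.005725)·(-200) + (-0.003854)·(60) = 43.61 m.
That is higher than the 43.24 m at MW-3, so the point is upgradient.

upgradient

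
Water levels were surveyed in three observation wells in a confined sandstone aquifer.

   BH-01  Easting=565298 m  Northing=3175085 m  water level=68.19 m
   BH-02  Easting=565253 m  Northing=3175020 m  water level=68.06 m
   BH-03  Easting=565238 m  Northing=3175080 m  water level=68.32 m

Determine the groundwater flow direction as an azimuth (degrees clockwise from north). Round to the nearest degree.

146°

Differences from BH-01: to BH-02 (Δx, Δy, Δh) = (-45, -65, -0.13); to BH-03 = (-60, -5, +0.13).
Solve a·Δx + b·Δy = Δh: det = (-45)·(-5) − (-60)·(-65) = -3675.
∂h/∂x = [(-0.13)·(-5) − (+0.13)·(-65)] / -3675 = -0.002476
∂h/∂y = [(-45)·(+0.13) − (-60)·(-0.13)] / -3675 = +0.003714
Flow direction (−∇h) has components (+0.002476 E, -0.003714 N).
Azimuth = atan2(E, N) = atan2(+0.002476, -0.003714) = 146.3° ≈ 146°.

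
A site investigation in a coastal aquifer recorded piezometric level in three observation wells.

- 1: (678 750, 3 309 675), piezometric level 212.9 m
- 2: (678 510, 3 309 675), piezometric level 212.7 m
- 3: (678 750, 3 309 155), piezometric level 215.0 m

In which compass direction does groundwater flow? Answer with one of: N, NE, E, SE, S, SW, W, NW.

N

∂h/∂x = (212.7 − 212.9) / (678510 − 678750) = +0.0008333
∂h/∂y = (215.0 − 212.9) / (3309155 − 3309675) = -0.004038
Flow = −∇h = (-0.0008333 east, +0.004038 north), which points north.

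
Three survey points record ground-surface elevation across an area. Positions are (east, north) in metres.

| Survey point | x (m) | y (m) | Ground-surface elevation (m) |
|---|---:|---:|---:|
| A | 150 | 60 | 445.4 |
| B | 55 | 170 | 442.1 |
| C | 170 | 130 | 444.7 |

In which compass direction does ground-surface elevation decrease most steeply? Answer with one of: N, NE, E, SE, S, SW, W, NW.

Taking A as reference: B−A = (-95, 110, -3.3); C−A = (20, 70, -0.7).
Solve a·Δx + b·Δy = Δz: det = (-95)·70 − 20·110 = -8850.
∂z/∂x = [(-3.3)·70 − (-0.7)·110] / -8850 = +0.01740
∂z/∂y = [(-95)·(-0.7) − 20·(-3.3)] / -8850 = -0.01497
Steepest decrease is along −∇f = (-0.01740 E, +0.01497 N) → northwest.

NW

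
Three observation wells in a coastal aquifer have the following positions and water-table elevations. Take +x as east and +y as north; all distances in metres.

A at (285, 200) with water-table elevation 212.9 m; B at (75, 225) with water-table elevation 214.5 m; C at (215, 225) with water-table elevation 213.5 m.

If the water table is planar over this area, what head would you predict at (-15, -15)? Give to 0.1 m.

With h = a·x + b·y + c and A as origin, the differences give:
  (-210)·a + 25·b = +1.6
  (-70)·a + 25·b = +0.6
Eliminate b (×25 and ×25, subtract): -3500·a = 25.00 → a = ∂h/∂x = -0.007143
Back-substitute: b = ∂h/∂y = +0.004000.
h(-15, -15) = 212.9 + (-0.007143)·(-300) + (+0.004000)·(-215) = 212.9 +2.143 -0.860 = 214.183 m.

214.2 m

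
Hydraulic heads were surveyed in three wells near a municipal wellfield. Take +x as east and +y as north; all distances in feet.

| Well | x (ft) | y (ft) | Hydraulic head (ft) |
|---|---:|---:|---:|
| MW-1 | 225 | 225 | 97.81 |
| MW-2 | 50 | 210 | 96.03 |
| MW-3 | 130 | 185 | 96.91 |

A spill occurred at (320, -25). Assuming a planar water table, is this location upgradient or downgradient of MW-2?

Differences from MW-1: to MW-2 (Δx, Δy, Δh) = (-175, -15, -1.78); to MW-3 = (-95, -40, -0.90).
Solve a·Δx + b·Δy = Δh: det = (-175)·(-40) − (-95)·(-15) = 5575.
∂h/∂x = [(-1.78)·(-40) − (-0.90)·(-15)] / 5575 = +0.01035
∂h/∂y = [(-175)·(-0.90) − (-95)·(-1.78)] / 5575 = -0.002081
Head at (320, -25) = 97.81 + (+0.01035)·(95) + (-0.002081)·(-250) = 99.31 ft.
That is higher than the 96.03 ft at MW-2, so the point is upgradient.

upgradient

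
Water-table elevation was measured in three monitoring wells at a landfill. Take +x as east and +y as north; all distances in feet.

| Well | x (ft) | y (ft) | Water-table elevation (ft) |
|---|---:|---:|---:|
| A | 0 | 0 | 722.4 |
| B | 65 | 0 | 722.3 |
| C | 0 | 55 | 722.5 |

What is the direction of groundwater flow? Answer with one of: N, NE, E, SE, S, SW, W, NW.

SE

∂h/∂x = (722.3 − 722.4) / (65 − 0) = -0.001538
∂h/∂y = (722.5 − 722.4) / (55 − 0) = +0.001818
Flow = −∇h = (+0.001538 east, -0.001818 north), which points southeast.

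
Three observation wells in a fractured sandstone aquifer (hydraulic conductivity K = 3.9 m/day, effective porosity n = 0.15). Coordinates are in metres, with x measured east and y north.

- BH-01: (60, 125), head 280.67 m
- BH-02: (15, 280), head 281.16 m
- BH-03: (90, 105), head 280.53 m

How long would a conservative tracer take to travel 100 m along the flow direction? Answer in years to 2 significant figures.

2.7 years

Three-point gradient (reference BH-01): Δ to BH-02 = (-45, 155, +0.49), Δ to BH-03 = (30, -20, -0.14).
∂h/∂x = -0.003173, ∂h/∂y = +0.002240 (det = -3750).
|∇h| = √(-0.003173² + 0.002240²) = 0.003884
Seepage velocity v = K·i/n = 3.9 × 0.003884 / 0.15 = 0.101 m/day.
t = 100 / 0.101 = 990.1 days = 2.71 years.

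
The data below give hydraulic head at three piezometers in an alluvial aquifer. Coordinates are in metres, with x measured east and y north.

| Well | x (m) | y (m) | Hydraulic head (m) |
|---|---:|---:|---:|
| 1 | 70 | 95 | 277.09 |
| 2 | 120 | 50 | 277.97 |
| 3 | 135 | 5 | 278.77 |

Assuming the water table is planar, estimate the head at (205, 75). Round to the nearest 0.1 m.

277.7 m

Differences from 1: to 2 (Δx, Δy, Δh) = (50, -45, +0.88); to 3 = (65, -90, +1.68).
Determinant of the coordinate differences = 50·(-90) − 65·(-45) = -1575.
∂h/∂x = [(+0.88)·(-90) − (+1.68)·(-45)] / -1575 = +0.002286
∂h/∂y = [50·(+1.68) − 65·(+0.88)] / -1575 = -0.01702
h(205, 75) = 277.09 + (+0.002286)·(135) + (-0.01702)·(-20) = 277.09 +0.309 +0.340 = 277.739 m.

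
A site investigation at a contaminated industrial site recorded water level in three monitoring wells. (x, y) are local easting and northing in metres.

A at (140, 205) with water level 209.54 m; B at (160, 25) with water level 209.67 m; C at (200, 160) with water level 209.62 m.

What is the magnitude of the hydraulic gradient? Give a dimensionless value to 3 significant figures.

0.00107

Three-point gradient (reference A): Δ to B = (20, -180, +0.13), Δ to C = (60, -45, +0.08).
∂h/∂x = +0.0008636, ∂h/∂y = -0.0006263 (det = 9900).
|∇h| = √(0.0008636² + -0.0006263²) = 0.001067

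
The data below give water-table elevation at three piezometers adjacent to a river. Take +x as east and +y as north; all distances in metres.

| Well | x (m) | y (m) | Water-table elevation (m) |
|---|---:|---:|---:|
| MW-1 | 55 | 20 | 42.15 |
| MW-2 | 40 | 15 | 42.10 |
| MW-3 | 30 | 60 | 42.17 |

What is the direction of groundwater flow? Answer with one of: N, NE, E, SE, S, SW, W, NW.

SW

Differences from MW-1: to MW-2 (Δx, Δy, Δh) = (-15, -5, -0.05); to MW-3 = (-25, 40, +0.02).
Determinant of the coordinate differences = (-15)·40 − (-25)·(-5) = -725.
∂h/∂x = [(-0.05)·40 − (+0.02)·(-5)] / -725 = +0.002621
∂h/∂y = [(-15)·(+0.02) − (-25)·(-0.05)] / -725 = +0.002138
Flow = −∇h = (-0.002621 east, -0.002138 north), which points southwest.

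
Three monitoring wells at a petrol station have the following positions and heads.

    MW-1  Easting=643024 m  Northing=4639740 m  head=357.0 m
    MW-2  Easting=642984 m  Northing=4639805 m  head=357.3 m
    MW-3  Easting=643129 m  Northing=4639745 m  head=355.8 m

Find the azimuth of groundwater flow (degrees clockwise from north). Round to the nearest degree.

Taking MW-1 as reference: MW-2−MW-1 = (-40, 65, +0.3); MW-3−MW-1 = (105, 5, -1.2).
Solve a·Δx + b·Δy = Δh: det = (-40)·5 − 105·65 = -7025.
∂h/∂x = [(+0.3)·5 − (-1.2)·65] / -7025 = -0.01132
∂h/∂y = [(-40)·(-1.2) − 105·(+0.3)] / -7025 = -0.002349
Flow direction (−∇h) has components (+0.01132 E, +0.002349 N).
Azimuth = atan2(E, N) = atan2(+0.01132, +0.002349) = 78.3° ≈ 078°.

078°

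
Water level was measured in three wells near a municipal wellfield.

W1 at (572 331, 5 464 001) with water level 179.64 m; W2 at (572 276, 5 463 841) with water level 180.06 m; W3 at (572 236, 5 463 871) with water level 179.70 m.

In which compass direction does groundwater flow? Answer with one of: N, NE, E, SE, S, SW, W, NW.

Taking W1 as reference: W2−W1 = (-55, -160, +0.42); W3−W1 = (-95, -130, +0.06).
Solve a·Δx + b·Δy = Δh: det = (-55)·(-130) − (-95)·(-160) = -8050.
∂h/∂x = [(+0.42)·(-130) − (+0.06)·(-160)] / -8050 = +0.005590
∂h/∂y = [(-55)·(+0.06) − (-95)·(+0.42)] / -8050 = -0.004547
Flow = −∇h = (-0.005590 east, +0.004547 north), which points northwest.

NW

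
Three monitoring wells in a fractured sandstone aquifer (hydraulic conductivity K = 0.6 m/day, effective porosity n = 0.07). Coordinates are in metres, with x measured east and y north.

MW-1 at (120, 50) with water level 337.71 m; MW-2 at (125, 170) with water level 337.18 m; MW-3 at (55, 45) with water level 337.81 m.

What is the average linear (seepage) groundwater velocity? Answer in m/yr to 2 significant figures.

14 m/yr

Taking MW-1 as reference: MW-2−MW-1 = (5, 120, -0.53); MW-3−MW-1 = (-65, -5, +0.10).
Determinant of the coordinate differences = 5·(-5) − (-65)·120 = 7775.
∂h/∂x = [(-0.53)·(-5) − (+0.10)·120] / 7775 = -0.001203
∂h/∂y = [5·(+0.10) − (-65)·(-0.53)] / 7775 = -0.004367
|∇h| = √(-0.001203² + -0.004367²) = 0.00453
Seepage velocity v = K·i/n = 0.6 × 0.00453 / 0.07 = 0.03883 m/day = 14.18 m/yr.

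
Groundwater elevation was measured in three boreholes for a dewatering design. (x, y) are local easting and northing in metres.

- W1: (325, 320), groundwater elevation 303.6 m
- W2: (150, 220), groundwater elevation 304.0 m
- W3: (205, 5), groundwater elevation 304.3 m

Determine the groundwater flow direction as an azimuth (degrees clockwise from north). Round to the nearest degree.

With h = a·x + b·y + c and W1 as origin, the differences give:
  (-175)·a + (-100)·b = +0.4
  (-120)·a + (-315)·b = +0.7
Eliminate b (×(-315) and ×(-100), subtract): 43125·a = -56.00 → a = ∂h/∂x = -0.001299
Back-substitute: b = ∂h/∂y = -0.001728.
Flow direction (−∇h) has components (+0.001299 E, +0.001728 N).
Azimuth = atan2(E, N) = atan2(+0.001299, +0.001728) = 36.9° ≈ 037°.

037°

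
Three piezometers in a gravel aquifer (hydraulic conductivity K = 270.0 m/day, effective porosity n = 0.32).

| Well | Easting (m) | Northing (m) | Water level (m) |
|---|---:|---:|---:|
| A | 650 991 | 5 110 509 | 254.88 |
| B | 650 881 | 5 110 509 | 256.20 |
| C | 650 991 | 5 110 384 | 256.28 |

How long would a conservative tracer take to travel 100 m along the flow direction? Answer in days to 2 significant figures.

∂h/∂x = (256.20 − 254.88) / (650881 − 650991) = -0.01200
∂h/∂y = (256.28 − 254.88) / (5110384 − 5110509) = -0.01120
|∇h| = √(-0.01200² + -0.01120²) = 0.01641
Seepage velocity v = K·i/n = 270.0 × 0.01641 / 0.32 = 13.85 m/day.
t = 100 / 13.85 = 7.22 days.

7.2 days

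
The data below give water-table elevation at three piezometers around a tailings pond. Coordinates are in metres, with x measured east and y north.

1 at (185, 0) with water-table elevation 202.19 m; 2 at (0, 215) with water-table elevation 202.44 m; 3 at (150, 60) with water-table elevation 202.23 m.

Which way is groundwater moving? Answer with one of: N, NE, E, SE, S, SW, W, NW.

E

Taking 1 as reference: 2−1 = (-185, 215, +0.25); 3−1 = (-35, 60, +0.04).
Determinant of the coordinate differences = (-185)·60 − (-35)·215 = -3575.
∂h/∂x = [(+0.25)·60 − (+0.04)·215] / -3575 = -0.001790
∂h/∂y = [(-185)·(+0.04) − (-35)·(+0.25)] / -3575 = -0.0003776
Flow = −∇h = (+0.001790 east, +0.0003776 north), which points east.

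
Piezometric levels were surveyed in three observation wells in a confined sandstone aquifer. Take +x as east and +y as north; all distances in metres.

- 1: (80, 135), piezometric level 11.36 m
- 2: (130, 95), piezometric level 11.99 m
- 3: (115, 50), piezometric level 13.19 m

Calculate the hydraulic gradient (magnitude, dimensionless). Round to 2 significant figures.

0.025

Differences from 1: to 2 (Δx, Δy, Δh) = (50, -40, +0.63); to 3 = (35, -85, +1.83).
Determinant of the coordinate differences = 50·(-85) − 35·(-40) = -2850.
∂h/∂x = [(+0.63)·(-85) − (+1.83)·(-40)] / -2850 = -0.006895
∂h/∂y = [50·(+1.83) − 35·(+0.63)] / -2850 = -0.02437
|∇h| = √(-0.006895² + -0.02437²) = 0.02533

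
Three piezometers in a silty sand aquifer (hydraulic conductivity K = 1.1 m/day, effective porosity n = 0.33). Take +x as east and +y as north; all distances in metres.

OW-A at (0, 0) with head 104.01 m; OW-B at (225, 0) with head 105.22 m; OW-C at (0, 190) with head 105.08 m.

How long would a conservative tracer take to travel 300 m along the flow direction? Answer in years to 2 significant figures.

∂h/∂x = (105.22 − 104.01) / (225 − 0) = +0.005378
∂h/∂y = (105.08 − 104.01) / (190 − 0) = +0.005632
|∇h| = √(0.005378² + 0.005632²) = 0.007787
Seepage velocity v = K·i/n = 1.1 × 0.007787 / 0.33 = 0.02596 m/day.
t = 300 / 0.02596 = 1.156e+04 days = 31.6 years.

32 years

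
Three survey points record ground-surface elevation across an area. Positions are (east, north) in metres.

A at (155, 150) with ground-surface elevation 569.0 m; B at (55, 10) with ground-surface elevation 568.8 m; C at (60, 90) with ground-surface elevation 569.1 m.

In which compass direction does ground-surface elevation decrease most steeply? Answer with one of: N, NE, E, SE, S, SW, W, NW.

Three-point gradient (reference A): Δ to B = (-100, -140, -0.2), Δ to C = (-95, -60, +0.1).
∂z/∂x = -0.003562, ∂z/∂y = +0.003973 (det = -7300).
Steepest decrease is along −∇f = (+0.003562 E, -0.003973 N) → southeast.

SE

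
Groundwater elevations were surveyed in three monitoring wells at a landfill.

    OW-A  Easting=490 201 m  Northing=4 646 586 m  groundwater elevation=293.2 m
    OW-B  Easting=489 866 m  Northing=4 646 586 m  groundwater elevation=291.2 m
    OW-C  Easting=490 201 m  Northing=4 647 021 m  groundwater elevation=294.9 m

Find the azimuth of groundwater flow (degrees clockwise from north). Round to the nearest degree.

∂h/∂x = (291.2 − 293.2) / (489866 − 490201) = +0.005970
∂h/∂y = (294.9 − 293.2) / (4647021 − 4646586) = +0.003908
Flow direction (−∇h) has components (-0.005970 E, -0.003908 N).
Azimuth = atan2(E, N) = atan2(-0.005970, -0.003908) = 236.8° ≈ 237°.

237°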